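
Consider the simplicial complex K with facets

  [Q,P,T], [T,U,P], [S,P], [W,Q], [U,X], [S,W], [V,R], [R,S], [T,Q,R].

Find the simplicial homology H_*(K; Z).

Fix the vertex order P < Q < R < S < T < U < V < W < X and write every simplex with vertices in increasing order. Then dim K = 2 and the simplices of K are:

  0-simplices (9): P, Q, R, S, T, U, V, W, X
  1-simplices (13): PQ, PS, PT, PU, QR, QT, QW, RS, RT, RV, SW, TU, UX
  2-simplices (3): PQT, PTU, QRT

giving chain groups C_0 ≅ Z^9, C_1 ≅ Z^13, C_2 ≅ Z^3.

Boundary ∂_1: C_1 → C_0 sends each edge [p,q] (with p < q) to q − p. For instance
  ∂QW = W − Q.
The resulting 9×13 matrix has rank 8, and its Smith normal form has invariant factors (1,1,1,1,1,1,1,1).

The boundary map ∂_2: C_2 → C_1 sends each 2-simplex [p,q,r] to [q,r] − [p,r] + [p,q]. For instance
  ∂PTU = TU − PU + PT,
  ∂QRT = RT − QT + QR.
As a 13×3 matrix over Z this has rank 3, with invariant factors (1,1,1).

From H_k ≅ ker(∂_k) / im(∂_{k+1}) we obtain:

  H_0: rank C_0 − rank ∂_1 = 9 − 8 = 1, and the invariant factors of ∂_1 are all 1, so H_0 = Z.
  H_1: rank ker ∂_1 − rank ∂_2 = (13 − 8) − 3 = 2, and the invariant factors of ∂_2 are all 1, so H_1 = Z^2.
  H_2: rank ker ∂_2 − rank ∂_3 = (3 − 3) − 0 = 0, and there is no ∂_3, so H_2 = 0.

H_0 ≅ Z,  H_1 ≅ Z^2,  H_2 = 0.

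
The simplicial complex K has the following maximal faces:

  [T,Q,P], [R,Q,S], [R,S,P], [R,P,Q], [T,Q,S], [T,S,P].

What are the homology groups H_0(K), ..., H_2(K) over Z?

Take the total order P < Q < R < S < T on the vertex set. Then K (dimension 2) consists of the simplices:

  0-simplices (5): P, Q, R, S, T
  1-simplices (9): PQ, PR, PS, PT, QR, QS, QT, RS, ST
  2-simplices (6): PQR, PQT, PRS, PST, QRS, QST

Hence C_0 ≅ Z^5, C_1 ≅ Z^9, C_2 ≅ Z^6.

The boundary map ∂_1: C_1 → C_0 maps an edge to its endpoints' difference, ∂[p,q] = q − p. For instance
  ∂PS = S − P.
As a 5×9 matrix over Z this has rank 4, with invariant factors (1,1,1,1).

The boundary map ∂_2: C_2 → C_1 maps a triangle to the signed sum of its edges. For instance
  ∂PQR = QR − PR + PQ,
  ∂PQT = QT − PT + PQ.
The resulting 9×6 matrix has rank 5, and its Smith normal form has invariant factors (1,1,1,1,1).

Now H_k = ker ∂_k / im ∂_{k+1}, so:

  H_0: rank C_0 − rank ∂_1 = 5 − 4 = 1, and the invariant factors of ∂_1 are all 1, so H_0 = Z.
  H_1: rank ker ∂_1 − rank ∂_2 = (9 − 4) − 5 = 0, and the invariant factors of ∂_2 are all 1, so H_1 = 0.
  H_2: rank ker ∂_2 − rank ∂_3 = (6 − 5) − 0 = 1, and there is no ∂_3, so H_2 = Z.

H_0 ≅ Z,  H_1 = 0,  H_2 ≅ Z.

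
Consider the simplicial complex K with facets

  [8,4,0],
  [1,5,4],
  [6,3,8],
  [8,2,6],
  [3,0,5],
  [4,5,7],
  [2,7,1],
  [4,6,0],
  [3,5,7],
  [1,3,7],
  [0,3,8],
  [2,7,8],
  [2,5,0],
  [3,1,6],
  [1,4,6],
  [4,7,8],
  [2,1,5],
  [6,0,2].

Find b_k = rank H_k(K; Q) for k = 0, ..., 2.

b_0 = 1, b_1 = 1, b_2 = 0.

Take the total order 0 < 1 < 2 < 3 < 4 < 5 < 6 < 7 < 8 on the vertex set. Then K (dimension 2) consists of the simplices:

  0-simplices (9): [0], [1], [2], [3], [4], [5], [6], [7], [8]
  1-simplices (27): (27 of them)
  2-simplices (18): [0,2,5], [0,2,6], [0,3,5], [0,3,8], [0,4,6], [0,4,8], [1,2,5], [1,2,7], [1,3,6], [1,3,7], [1,4,5], [1,4,6], [2,6,8], [2,7,8], [3,5,7], [3,6,8], [4,5,7], [4,7,8]

so the chain groups are C_0 ≅ Z^9, C_1 ≅ Z^27, C_2 ≅ Z^18.

The boundary map ∂_1: C_1 → C_0 is given by ∂[p,q] = [q] − [p].
As a 9×27 matrix over Z this has rank 8, with invariant factors (1,1,1,1,1,1,1,1).

Boundary ∂_2: C_2 → C_1 sends each 2-simplex [p,q,r] to [q,r] − [p,r] + [p,q]. For instance
  ∂[0,2,6] = [2,6] − [0,6] + [0,2],
  ∂[1,3,7] = [3,7] − [1,7] + [1,3].
As a 27×18 matrix over Z this has rank 18, with invariant factors (1,1,1,1,1,1,1,1,1,1,1,1,1,1,1,1,1,2).

Computing H_k = (kernel of ∂_k) / (image of ∂_{k+1}):

  H_0: rank C_0 − rank ∂_1 = 9 − 8 = 1, and the invariant factors of ∂_1 are all 1, so H_0 ≅ Z.
  H_1: rank ker ∂_1 − rank ∂_2 = (27 − 8) − 18 = 1, and ∂_2 has invariant factor 2 > 1, so H_1 ≅ Z ⊕ Z/2.
  H_2: rank ker ∂_2 − rank ∂_3 = (18 − 18) − 0 = 0, and there is no ∂_3, so H_2 ≅ 0.

Hence the Betti numbers are b_0 = 1, b_1 = 1, b_2 = 0.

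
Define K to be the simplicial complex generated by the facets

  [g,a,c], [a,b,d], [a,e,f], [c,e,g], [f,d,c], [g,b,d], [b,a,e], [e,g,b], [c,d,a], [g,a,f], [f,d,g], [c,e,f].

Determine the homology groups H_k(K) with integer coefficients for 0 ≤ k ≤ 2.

H_0 ≅ Z,  H_1 ≅ Z/2,  H_2 = 0.

K has 7 vertices, 18 edges, 12 triangles.
rank ∂_0 = 0, rank ∂_1 = 6 ⇒ b_0 = 7 − 0 − 6 = 1; all invariant factors of ∂_1 are 1 so no torsion. So H_0 = Z.
rank ∂_1 = 6, rank ∂_2 = 12 ⇒ b_1 = 18 − 6 − 12 = 0; ∂_2 has invariant factor(s) [2] giving torsion. So H_1 = Z/2.
rank ∂_2 = 12, rank ∂_3 = 0 ⇒ b_2 = 12 − 12 − 0 = 0. So H_2 = 0.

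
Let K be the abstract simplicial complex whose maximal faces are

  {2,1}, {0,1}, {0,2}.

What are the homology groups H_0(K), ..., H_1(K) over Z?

We work with the vertex ordering 0 < 1 < 2. The simplices of K, each written with vertices in increasing order, are:

  0-simplices (3): [0], [1], [2]
  1-simplices (3): [0,1], [0,2], [1,2]

giving chain groups C_0 ≅ Z^3, C_1 ≅ Z^3.

Boundary ∂_1: C_1 → C_0 sends each edge [p,q] (with p < q) to q − p. For instance
  ∂[0,2] = [2] − [0].
The resulting 3×3 matrix has rank 2, and its Smith normal form has invariant factors (1,1).

Reading off H_k = ker ∂_k / im ∂_{k+1}:

  H_0: rank C_0 − rank ∂_1 = 3 − 2 = 1, and the invariant factors of ∂_1 are all 1, so H_0 ≅ Z.
  H_1: rank ker ∂_1 − rank ∂_2 = (3 − 2) − 0 = 1, and there is no ∂_2, so H_1 ≅ Z.

(K is a triangulation of the circle S^1.)

H_0 ≅ Z,  H_1 ≅ Z.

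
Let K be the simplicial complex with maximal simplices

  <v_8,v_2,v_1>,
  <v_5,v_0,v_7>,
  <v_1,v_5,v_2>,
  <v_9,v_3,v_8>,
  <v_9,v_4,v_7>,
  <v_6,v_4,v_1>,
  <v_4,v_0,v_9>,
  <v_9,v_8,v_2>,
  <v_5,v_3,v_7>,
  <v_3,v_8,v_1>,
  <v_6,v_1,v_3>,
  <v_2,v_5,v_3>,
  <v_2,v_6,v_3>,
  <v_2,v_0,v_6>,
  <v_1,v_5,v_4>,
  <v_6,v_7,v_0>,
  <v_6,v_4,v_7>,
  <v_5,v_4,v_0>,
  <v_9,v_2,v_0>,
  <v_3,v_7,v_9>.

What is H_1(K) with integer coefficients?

Order the vertices as v_0 < v_1 < v_2 < v_3 < v_4 < v_5 < v_6 < v_7 < v_8 < v_9. Listing each simplex with vertices in this order, K has dimension 2 with simplices:

  0-simplices (10): [v_0], [v_1], [v_2], [v_3], [v_4], [v_5], [v_6], [v_7], [v_8], [v_9]
  1-simplices (30): (30 of them)
  2-simplices (20): (20 of them)

so the chain groups are C_0 ≅ Z^10, C_1 ≅ Z^30, C_2 ≅ Z^20.

Boundary ∂_1: C_1 → C_0 maps an edge to its endpoints' difference, ∂[p,q] = q − p. For instance
  ∂[v_0,v_4] = [v_4] − [v_0].
The 10×30 boundary matrix has rank 9 and Smith normal form diag(1,1,1,1,1,1,1,1,1).

∂_2: C_2 → C_1 acts by ∂[p,q,r] = [q,r] − [p,r] + [p,q]. For instance
  ∂[v_0,v_4,v_9] = [v_4,v_9] − [v_0,v_9] + [v_0,v_4],
  ∂[v_2,v_3,v_5] = [v_3,v_5] − [v_2,v_5] + [v_2,v_3].
The resulting 30×20 matrix has rank 20, and its Smith normal form has invariant factors (1,1,1,1,1,1,1,1,1,1,1,1,1,1,1,1,1,1,1,2).

From H_k ≅ ker(∂_k) / im(∂_{k+1}) we obtain:

  H_1: rank ker ∂_1 − rank ∂_2 = (30 − 9) − 20 = 1, and ∂_2 has invariant factor 2 > 1, so H_1 ≅ Z ⊕ Z/2Z.

H_1 ≅ Z ⊕ Z/2Z.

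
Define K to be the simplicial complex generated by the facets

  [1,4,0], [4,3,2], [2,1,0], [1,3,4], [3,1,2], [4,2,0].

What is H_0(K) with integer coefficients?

Order the vertices as 0 < 1 < 2 < 3 < 4. Listing each simplex with vertices in this order, K has dimension 2 with simplices:

  0-simplices (5): [0], [1], [2], [3], [4]
  1-simplices (9): [0,1], [0,2], [0,4], [1,2], [1,3], [1,4], [2,3], [2,4], [3,4]
  2-simplices (6): [0,1,2], [0,1,4], [0,2,4], [1,2,3], [1,3,4], [2,3,4]

Hence C_0 ≅ Z^5, C_1 ≅ Z^9, C_2 ≅ Z^6.

The boundary map ∂_1: C_1 → C_0 sends each edge [p,q] (with p < q) to q − p. For instance
  ∂[0,2] = [2] − [0].
The resulting 5×9 matrix has rank 4, and its Smith normal form has invariant factors (1,1,1,1).

∂_2: C_2 → C_1 sends each 2-simplex [p,q,r] to [q,r] − [p,r] + [p,q]. For instance
  ∂[0,1,2] = [1,2] − [0,2] + [0,1],
  ∂[0,1,4] = [1,4] − [0,4] + [0,1].
The 9×6 boundary matrix has rank 5 and Smith normal form diag(1,1,1,1,1).

Reading off H_k = ker ∂_k / im ∂_{k+1}:

  H_0: rank C_0 − rank ∂_1 = 5 − 4 = 1, and the invariant factors of ∂_1 are all 1, so H_0 ≅ Z.

(K is a triangulation of the 2-sphere S^2.)

H_0 = Z.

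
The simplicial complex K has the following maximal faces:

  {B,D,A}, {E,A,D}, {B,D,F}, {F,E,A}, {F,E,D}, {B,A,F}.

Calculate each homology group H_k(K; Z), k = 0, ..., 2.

H_0 ≅ Z,  H_1 = 0,  H_2 ≅ Z.

Fix the vertex order A < B < D < E < F and write every simplex with vertices in increasing order. Then dim K = 2 and the simplices of K are:

  0-simplices (5): A, B, D, E, F
  1-simplices (9): AB, AD, AE, AF, BD, BF, DE, DF, EF
  2-simplices (6): ABD, ABF, ADE, AEF, BDF, DEF

Hence C_0 ≅ Z^5, C_1 ≅ Z^9, C_2 ≅ Z^6.

Boundary ∂_1: C_1 → C_0 is given by ∂[p,q] = [q] − [p].
As a 5×9 matrix over Z this has rank 4, with invariant factors (1,1,1,1).

Boundary ∂_2: C_2 → C_1 acts by ∂[p,q,r] = [q,r] − [p,r] + [p,q]. For instance
  ∂DEF = EF − DF + DE,
  ∂AEF = EF − AF + AE.
The 9×6 boundary matrix has rank 5 and Smith normal form diag(1,1,1,1,1).

From H_k ≅ ker(∂_k) / im(∂_{k+1}) we obtain:

  H_0: rank C_0 − rank ∂_1 = 5 − 4 = 1, and the invariant factors of ∂_1 are all 1, so H_0 = Z.
  H_1: rank ker ∂_1 − rank ∂_2 = (9 − 4) − 5 = 0, and the invariant factors of ∂_2 are all 1, so H_1 = 0.
  H_2: rank ker ∂_2 − rank ∂_3 = (6 − 5) − 0 = 1, and there is no ∂_3, so H_2 = Z.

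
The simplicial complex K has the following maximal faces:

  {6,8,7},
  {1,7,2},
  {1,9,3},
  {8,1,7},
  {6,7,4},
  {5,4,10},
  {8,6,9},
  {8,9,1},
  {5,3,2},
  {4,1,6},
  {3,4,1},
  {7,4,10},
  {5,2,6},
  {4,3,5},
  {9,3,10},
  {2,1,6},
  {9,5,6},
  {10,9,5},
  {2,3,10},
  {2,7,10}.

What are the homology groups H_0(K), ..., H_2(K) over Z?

H_0 ≅ Z,  H_1 ≅ Z ⊕ Z/2Z,  H_2 = 0.

We work with the vertex ordering 1 < 2 < 3 < 4 < 5 < 6 < 7 < 8 < 9 < 10. The simplices of K, each written with vertices in increasing order, are:

  0-simplices (10): [1], [2], [3], [4], [5], [6], [7], [8], [9], [10]
  1-simplices (30): (30 of them)
  2-simplices (20): (20 of them)

giving chain groups C_0 ≅ Z^10, C_1 ≅ Z^30, C_2 ≅ Z^20.

∂_1: C_1 → C_0 is given by ∂[p,q] = [q] − [p]. For instance
  ∂[5,9] = [9] − [5].
The 10×30 boundary matrix has rank 9 and Smith normal form diag(1,1,1,1,1,1,1,1,1).

The boundary map ∂_2: C_2 → C_1 acts by ∂[p,q,r] = [q,r] − [p,r] + [p,q]. For instance
  ∂[4,7,10] = [7,10] − [4,10] + [4,7],
  ∂[3,9,10] = [9,10] − [3,10] + [3,9].
The resulting 30×20 matrix has rank 20, and its Smith normal form has invariant factors (1,1,1,1,1,1,1,1,1,1,1,1,1,1,1,1,1,1,1,2).

From H_k ≅ ker(∂_k) / im(∂_{k+1}) we obtain:

  H_0: rank C_0 − rank ∂_1 = 10 − 9 = 1, and the invariant factors of ∂_1 are all 1, so H_0 ≅ Z.
  H_1: rank ker ∂_1 − rank ∂_2 = (30 − 9) − 20 = 1, and ∂_2 has invariant factor 2 > 1, so H_1 ≅ Z ⊕ Z/2Z.
  H_2: rank ker ∂_2 − rank ∂_3 = (20 − 20) − 0 = 0, and there is no ∂_3, so H_2 ≅ 0.

As a check, the Euler characteristic is 10 − 30 + 20 = 0, which agrees with 1 − 1 + 0 = 0.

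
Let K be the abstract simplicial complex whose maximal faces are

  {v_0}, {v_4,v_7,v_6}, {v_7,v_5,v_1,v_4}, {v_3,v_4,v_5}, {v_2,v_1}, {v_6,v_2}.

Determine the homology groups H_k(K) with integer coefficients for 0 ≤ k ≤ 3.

H_0 = Z^2,  H_1 = Z,  H_2 = 0,  H_3 = 0.

Take the total order v_0 < v_1 < v_2 < v_3 < v_4 < v_5 < v_6 < v_7 on the vertex set. Then K (dimension 3) consists of the simplices:

  0-simplices (8): [v_0], [v_1], [v_2], [v_3], [v_4], [v_5], [v_6], [v_7]
  1-simplices (12): [v_1,v_2], [v_1,v_4], [v_1,v_5], [v_1,v_7], [v_2,v_6], [v_3,v_4], [v_3,v_5], [v_4,v_5], [v_4,v_6], [v_4,v_7], [v_5,v_7], [v_6,v_7]
  2-simplices (6): [v_1,v_4,v_5], [v_1,v_4,v_7], [v_1,v_5,v_7], [v_3,v_4,v_5], [v_4,v_5,v_7], [v_4,v_6,v_7]
  3-simplices (1): [v_1,v_4,v_5,v_7]

Hence C_0 ≅ Z^8, C_1 ≅ Z^12, C_2 ≅ Z^6, C_3 ≅ Z^1.

The boundary map ∂_1: C_1 → C_0 maps an edge to its endpoints' difference, ∂[p,q] = q − p. For instance
  ∂[v_5,v_7] = [v_7] − [v_5].
The resulting 8×12 matrix has rank 6, and its Smith normal form has invariant factors (1,1,1,1,1,1).

∂_2: C_2 → C_1 maps a triangle to the signed sum of its edges. For instance
  ∂[v_4,v_6,v_7] = [v_6,v_7] − [v_4,v_7] + [v_4,v_6],
  ∂[v_1,v_4,v_5] = [v_4,v_5] − [v_1,v_5] + [v_1,v_4].
The resulting 12×6 matrix has rank 5, and its Smith normal form has invariant factors (1,1,1,1,1).

Boundary ∂_3: C_3 → C_2 sends each 3-simplex σ to the alternating sum Σ_i (−1)^i (σ with its i-th vertex removed). For instance
  ∂[v_1,v_4,v_5,v_7] = [v_4,v_5,v_7] − [v_1,v_5,v_7] + [v_1,v_4,v_7] − [v_1,v_4,v_5].
The 6×1 boundary matrix has rank 1 and Smith normal form diag(1).

Now H_k = ker ∂_k / im ∂_{k+1}, so:

  H_0: rank C_0 − rank ∂_1 = 8 − 6 = 2, and the invariant factors of ∂_1 are all 1, so H_0 = Z^2.
  H_1: rank ker ∂_1 − rank ∂_2 = (12 − 6) − 5 = 1, and the invariant factors of ∂_2 are all 1, so H_1 = Z.
  H_2: rank ker ∂_2 − rank ∂_3 = (6 − 5) − 1 = 0, and the invariant factors of ∂_3 are all 1, so H_2 = 0.
  H_3: rank ker ∂_3 − rank ∂_4 = (1 − 1) − 0 = 0, and there is no ∂_4, so H_3 = 0.

As a check, the Euler characteristic is 8 − 12 + 6 − 1 = 1, which agrees with 2 − 1 + 0 − 0 = 1.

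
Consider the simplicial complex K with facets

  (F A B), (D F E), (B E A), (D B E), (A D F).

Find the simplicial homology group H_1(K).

Fix the vertex order A < B < D < E < F and write every simplex with vertices in increasing order. Then dim K = 2 and the simplices of K are:

  0-simplices (5): A, B, D, E, F
  1-simplices (10): AB, AD, AE, AF, BD, BE, BF, DE, DF, EF
  2-simplices (5): ABE, ABF, ADF, BDE, DEF

giving chain groups C_0 ≅ Z^5, C_1 ≅ Z^10, C_2 ≅ Z^5.

∂_1: C_1 → C_0 maps an edge to its endpoints' difference, ∂[p,q] = q − p. For instance
  ∂BE = E − B.
This gives a 5×10 integer matrix of rank 4; reducing to Smith normal form yields diagonal entries (1,1,1,1).

Boundary ∂_2: C_2 → C_1 acts by ∂[p,q,r] = [q,r] − [p,r] + [p,q]. For instance
  ∂ADF = DF − AF + AD,
  ∂ABF = BF − AF + AB.
The resulting 10×5 matrix has rank 5, and its Smith normal form has invariant factors (1,1,1,1,1).

Reading off H_k = ker ∂_k / im ∂_{k+1}:

  H_1: rank ker ∂_1 − rank ∂_2 = (10 − 4) − 5 = 1, and the invariant factors of ∂_2 are all 1, so H_1 = Z.

H_1 ≅ Z.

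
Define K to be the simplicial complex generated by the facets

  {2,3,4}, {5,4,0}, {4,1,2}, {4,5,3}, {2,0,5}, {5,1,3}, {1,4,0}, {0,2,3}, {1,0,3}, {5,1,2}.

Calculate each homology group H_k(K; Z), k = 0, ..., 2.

H_0 = Z,  H_1 = Z/2Z,  H_2 = 0.

Fix the vertex order 0 < 1 < 2 < 3 < 4 < 5 and write every simplex with vertices in increasing order. Then dim K = 2 and the simplices of K are:

  0-simplices (6): [0], [1], [2], [3], [4], [5]
  1-simplices (15): [0,1], [0,2], [0,3], [0,4], [0,5], [1,2], [1,3], [1,4], [1,5], [2,3], [2,4], [2,5], [3,4], [3,5], [4,5]
  2-simplices (10): [0,1,3], [0,1,4], [0,2,3], [0,2,5], [0,4,5], [1,2,4], [1,2,5], [1,3,5], [2,3,4], [3,4,5]

giving chain groups C_0 ≅ Z^6, C_1 ≅ Z^15, C_2 ≅ Z^10.

The boundary map ∂_1: C_1 → C_0 sends each edge [p,q] (with p < q) to q − p. For instance
  ∂[1,3] = [3] − [1].
This gives a 6×15 integer matrix of rank 5; reducing to Smith normal form yields diagonal entries (1,1,1,1,1).

∂_2: C_2 → C_1 acts by ∂[p,q,r] = [q,r] − [p,r] + [p,q]. For instance
  ∂[0,1,3] = [1,3] − [0,3] + [0,1],
  ∂[1,3,5] = [3,5] − [1,5] + [1,3].
The resulting 15×10 matrix has rank 10, and its Smith normal form has invariant factors (1,1,1,1,1,1,1,1,1,2).

Now H_k = ker ∂_k / im ∂_{k+1}, so:

  H_0: rank C_0 − rank ∂_1 = 6 − 5 = 1, and the invariant factors of ∂_1 are all 1, so H_0 = Z.
  H_1: rank ker ∂_1 − rank ∂_2 = (15 − 5) − 10 = 0, and ∂_2 has invariant factor 2 > 1, so H_1 = Z/2Z.
  H_2: rank ker ∂_2 − rank ∂_3 = (10 − 10) − 0 = 0, and there is no ∂_3, so H_2 = 0.

As a check, the Euler characteristic is 6 − 15 + 10 = 1, which agrees with 1 − 0 + 0 = 1.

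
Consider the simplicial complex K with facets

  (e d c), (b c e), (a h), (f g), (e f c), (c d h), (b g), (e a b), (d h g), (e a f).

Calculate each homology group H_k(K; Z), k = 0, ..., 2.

H_0 ≅ Z,  H_1 ≅ Z^3,  H_2 = 0.

We work with the vertex ordering a < b < c < d < e < f < g < h. The simplices of K, each written with vertices in increasing order, are:

  0-simplices (8): a, b, c, d, e, f, g, h
  1-simplices (17): ab, ae, af, ah, bc, be, bg, cd, ce, cf, ch, de, dg, dh, ef, fg, gh
  2-simplices (7): abe, aef, bce, cde, cdh, cef, dgh

Hence C_0 ≅ Z^8, C_1 ≅ Z^17, C_2 ≅ Z^7.

The boundary map ∂_1: C_1 → C_0 sends each edge [p,q] (with p < q) to q − p.
The resulting 8×17 matrix has rank 7, and its Smith normal form has invariant factors (1,1,1,1,1,1,1).

∂_2: C_2 → C_1 acts by ∂[p,q,r] = [q,r] − [p,r] + [p,q]. For instance
  ∂cde = de − ce + cd,
  ∂cdh = dh − ch + cd.
This gives a 17×7 integer matrix of rank 7; reducing to Smith normal form yields diagonal entries (1,1,1,1,1,1,1).

Reading off H_k = ker ∂_k / im ∂_{k+1}:

  H_0: rank C_0 − rank ∂_1 = 8 − 7 = 1, and the invariant factors of ∂_1 are all 1, so H_0 ≅ Z.
  H_1: rank ker ∂_1 − rank ∂_2 = (17 − 7) − 7 = 3, and the invariant factors of ∂_2 are all 1, so H_1 ≅ Z^3.
  H_2: rank ker ∂_2 − rank ∂_3 = (7 − 7) − 0 = 0, and there is no ∂_3, so H_2 ≅ 0.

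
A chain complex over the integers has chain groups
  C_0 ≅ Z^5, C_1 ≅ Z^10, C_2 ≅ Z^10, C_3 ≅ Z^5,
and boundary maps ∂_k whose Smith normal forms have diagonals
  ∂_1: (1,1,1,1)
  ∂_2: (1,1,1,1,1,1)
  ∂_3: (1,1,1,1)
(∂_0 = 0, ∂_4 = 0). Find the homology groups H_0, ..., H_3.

H_0 = Z,  H_1 = 0,  H_2 = 0,  H_3 = Z.

H_0: b_0 = 5 − 0 − 4 = 1; torsion from ∂_1 factors > 1: none. So H_0 = Z.
H_1: b_1 = 10 − 4 − 6 = 0; torsion from ∂_2 factors > 1: none. So H_1 = 0.
H_2: b_2 = 10 − 6 − 4 = 0; torsion from ∂_3 factors > 1: none. So H_2 = 0.
H_3: b_3 = 5 − 4 − 0 = 1; torsion from ∂_4 factors > 1: none. So H_3 = Z.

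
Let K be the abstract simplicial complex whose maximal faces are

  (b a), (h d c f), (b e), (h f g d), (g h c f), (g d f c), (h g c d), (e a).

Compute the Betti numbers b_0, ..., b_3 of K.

b_0 = 2, b_1 = 1, b_2 = 0, b_3 = 1.

Order the vertices as a < b < c < d < e < f < g < h. Listing each simplex with vertices in this order, K has dimension 3 with simplices:

  0-simplices (8): a, b, c, d, e, f, g, h
  1-simplices (13): ab, ae, be, cd, cf, cg, ch, df, dg, dh, fg, fh, gh
  2-simplices (10): cdf, cdg, cdh, cfg, cfh, cgh, dfg, dfh, dgh, fgh
  3-simplices (5): cdfg, cdfh, cdgh, cfgh, dfgh

giving chain groups C_0 ≅ Z^8, C_1 ≅ Z^13, C_2 ≅ Z^10, C_3 ≅ Z^5.

The boundary map ∂_1: C_1 → C_0 is given by ∂[p,q] = [q] − [p]. For instance
  ∂be = e − b.
As a 8×13 matrix over Z this has rank 6, with invariant factors (1,1,1,1,1,1).

The boundary map ∂_2: C_2 → C_1 acts by ∂[p,q,r] = [q,r] − [p,r] + [p,q]. For instance
  ∂fgh = gh − fh + fg,
  ∂dfh = fh − dh + df.
As a 13×10 matrix over Z this has rank 6, with invariant factors (1,1,1,1,1,1).

Boundary ∂_3: C_3 → C_2 sends each 3-simplex σ to the alternating sum Σ_i (−1)^i (σ with its i-th vertex removed). For instance
  ∂cdfg = dfg − cfg + cdg − cdf,
  ∂cdfh = dfh − cfh + cdh − cdf.
The 10×5 boundary matrix has rank 4 and Smith normal form diag(1,1,1,1).

Now H_k = ker ∂_k / im ∂_{k+1}, so:

  H_0: rank C_0 − rank ∂_1 = 8 − 6 = 2, and the invariant factors of ∂_1 are all 1, so H_0 = Z^2.
  H_1: rank ker ∂_1 − rank ∂_2 = (13 − 6) − 6 = 1, and the invariant factors of ∂_2 are all 1, so H_1 = Z.
  H_2: rank ker ∂_2 − rank ∂_3 = (10 − 6) − 4 = 0, and the invariant factors of ∂_3 are all 1, so H_2 = 0.
  H_3: rank ker ∂_3 − rank ∂_4 = (5 − 4) − 0 = 1, and there is no ∂_4, so H_3 = Z.

Hence the Betti numbers are b_0 = 2, b_1 = 1, b_2 = 0, b_3 = 1.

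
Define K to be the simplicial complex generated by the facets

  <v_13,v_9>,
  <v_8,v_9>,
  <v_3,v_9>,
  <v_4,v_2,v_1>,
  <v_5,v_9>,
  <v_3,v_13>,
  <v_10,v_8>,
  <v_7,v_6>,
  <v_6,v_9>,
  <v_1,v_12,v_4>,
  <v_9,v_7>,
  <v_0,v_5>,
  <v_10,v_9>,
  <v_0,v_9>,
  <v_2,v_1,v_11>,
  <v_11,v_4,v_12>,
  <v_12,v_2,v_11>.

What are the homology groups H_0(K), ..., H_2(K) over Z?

H_0 = Z^2,  H_1 = Z^5,  H_2 = 0.

Fix the vertex order v_0 < v_1 < v_2 < v_3 < v_4 < v_5 < v_6 < v_7 < v_8 < v_9 < v_10 < v_11 < v_12 < v_13 and write every simplex with vertices in increasing order. Then dim K = 2 and the simplices of K are:

  0-simplices (14): [v_0], [v_1], [v_2], [v_3], [v_4], [v_5], [v_6], [v_7], [v_8], [v_9], [v_10], [v_11], [v_12], [v_13]
  1-simplices (22): (22 of them)
  2-simplices (5): [v_1,v_2,v_4], [v_1,v_2,v_11], [v_1,v_4,v_12], [v_2,v_11,v_12], [v_4,v_11,v_12]

Hence C_0 ≅ Z^14, C_1 ≅ Z^22, C_2 ≅ Z^5.

∂_1: C_1 → C_0 is given by ∂[p,q] = [q] − [p].
This gives a 14×22 integer matrix of rank 12; reducing to Smith normal form yields diagonal entries (1,1,1,1,1,1,1,1,1,1,1,1).

Boundary ∂_2: C_2 → C_1 maps a triangle to the signed sum of its edges. For instance
  ∂[v_4,v_11,v_12] = [v_11,v_12] − [v_4,v_12] + [v_4,v_11],
  ∂[v_1,v_2,v_11] = [v_2,v_11] − [v_1,v_11] + [v_1,v_2].
This gives a 22×5 integer matrix of rank 5; reducing to Smith normal form yields diagonal entries (1,1,1,1,1).

From H_k ≅ ker(∂_k) / im(∂_{k+1}) we obtain:

  H_0: rank C_0 − rank ∂_1 = 14 − 12 = 2, and the invariant factors of ∂_1 are all 1, so H_0 = Z^2.
  H_1: rank ker ∂_1 − rank ∂_2 = (22 − 12) − 5 = 5, and the invariant factors of ∂_2 are all 1, so H_1 = Z^5.
  H_2: rank ker ∂_2 − rank ∂_3 = (5 − 5) − 0 = 0, and there is no ∂_3, so H_2 = 0.

(K is a triangulation of the disjoint union of a wedge of 4 circles and the Möbius band.)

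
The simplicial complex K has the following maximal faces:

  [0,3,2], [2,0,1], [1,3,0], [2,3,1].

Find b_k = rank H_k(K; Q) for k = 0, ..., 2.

Order the vertices as 0 < 1 < 2 < 3. Listing each simplex with vertices in this order, K has dimension 2 with simplices:

  0-simplices (4): [0], [1], [2], [3]
  1-simplices (6): [0,1], [0,2], [0,3], [1,2], [1,3], [2,3]
  2-simplices (4): [0,1,2], [0,1,3], [0,2,3], [1,2,3]

so the chain groups are C_0 ≅ Z^4, C_1 ≅ Z^6, C_2 ≅ Z^4.

∂_1: C_1 → C_0 is given by ∂[p,q] = [q] − [p]. For instance
  ∂[2,3] = [3] − [2].
As a 4×6 matrix over Z this has rank 3, with invariant factors (1,1,1).

∂_2: C_2 → C_1 sends each 2-simplex [p,q,r] to [q,r] − [p,r] + [p,q]. For instance
  ∂[0,2,3] = [2,3] − [0,3] + [0,2],
  ∂[1,2,3] = [2,3] − [1,3] + [1,2].
The 6×4 boundary matrix has rank 3 and Smith normal form diag(1,1,1).

From H_k ≅ ker(∂_k) / im(∂_{k+1}) we obtain:

  H_0: rank C_0 − rank ∂_1 = 4 − 3 = 1, and the invariant factors of ∂_1 are all 1, so H_0 ≅ Z.
  H_1: rank ker ∂_1 − rank ∂_2 = (6 − 3) − 3 = 0, and the invariant factors of ∂_2 are all 1, so H_1 ≅ 0.
  H_2: rank ker ∂_2 − rank ∂_3 = (4 − 3) − 0 = 1, and there is no ∂_3, so H_2 ≅ Z.

As a check, the Euler characteristic is 4 − 6 + 4 = 2, which agrees with 1 − 0 + 1 = 2.

Hence the Betti numbers are b_0 = 1, b_1 = 0, b_2 = 1.

b_0 = 1, b_1 = 0, b_2 = 1.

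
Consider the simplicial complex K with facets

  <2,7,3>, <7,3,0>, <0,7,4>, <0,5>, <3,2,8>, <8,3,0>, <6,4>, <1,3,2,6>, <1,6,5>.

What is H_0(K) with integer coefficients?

Fix the vertex order 0 < 1 < 2 < 3 < 4 < 5 < 6 < 7 < 8 and write every simplex with vertices in increasing order. Then dim K = 3 and the simplices of K are:

  0-simplices (9): [0], [1], [2], [3], [4], [5], [6], [7], [8]
  1-simplices (19): [0,3], [0,4], [0,5], [0,7], [0,8], [1,2], [1,3], [1,5], [1,6], [2,3], [2,6], [2,7], [2,8], [3,6], [3,7], [3,8], [4,6], [4,7], [5,6]
  2-simplices (10): [0,3,7], [0,3,8], [0,4,7], [1,2,3], [1,2,6], [1,3,6], [1,5,6], [2,3,6], [2,3,7], [2,3,8]
  3-simplices (1): [1,2,3,6]

so the chain groups are C_0 ≅ Z^9, C_1 ≅ Z^19, C_2 ≅ Z^10, C_3 ≅ Z^1.

∂_1: C_1 → C_0 sends each edge [p,q] (with p < q) to q − p.
The 9×19 boundary matrix has rank 8 and Smith normal form diag(1,1,1,1,1,1,1,1).

Boundary ∂_2: C_2 → C_1 maps a triangle to the signed sum of its edges. For instance
  ∂[0,4,7] = [4,7] − [0,7] + [0,4],
  ∂[1,2,3] = [2,3] − [1,3] + [1,2].
This gives a 19×10 integer matrix of rank 9; reducing to Smith normal form yields diagonal entries (1,1,1,1,1,1,1,1,1).

The boundary map ∂_3: C_3 → C_2 sends each 3-simplex σ to the alternating sum Σ_i (−1)^i (σ with its i-th vertex removed). For instance
  ∂[1,2,3,6] = [2,3,6] − [1,3,6] + [1,2,6] − [1,2,3].
The 10×1 boundary matrix has rank 1 and Smith normal form diag(1).

Reading off H_k = ker ∂_k / im ∂_{k+1}:

  H_0: rank C_0 − rank ∂_1 = 9 − 8 = 1, and the invariant factors of ∂_1 are all 1, so H_0 ≅ Z.

H_0 ≅ Z.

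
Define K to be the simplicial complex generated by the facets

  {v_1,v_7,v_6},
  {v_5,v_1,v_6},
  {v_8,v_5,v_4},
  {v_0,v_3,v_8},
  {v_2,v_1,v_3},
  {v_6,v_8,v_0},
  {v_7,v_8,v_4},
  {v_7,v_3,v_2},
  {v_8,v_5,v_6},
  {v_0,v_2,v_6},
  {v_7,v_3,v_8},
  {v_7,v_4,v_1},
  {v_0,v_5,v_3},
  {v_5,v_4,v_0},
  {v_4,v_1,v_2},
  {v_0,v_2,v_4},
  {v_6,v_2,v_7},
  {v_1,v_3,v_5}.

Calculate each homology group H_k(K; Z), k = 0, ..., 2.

H_0 = Z,  H_1 = Z ⊕ Z/2Z,  H_2 = 0.

Fix the vertex order v_0 < v_1 < v_2 < v_3 < v_4 < v_5 < v_6 < v_7 < v_8 and write every simplex with vertices in increasing order. Then dim K = 2 and the simplices of K are:

  0-simplices (9): [v_0], [v_1], [v_2], [v_3], [v_4], [v_5], [v_6], [v_7], [v_8]
  1-simplices (27): (27 of them)
  2-simplices (18): (18 of them)

Hence C_0 ≅ Z^9, C_1 ≅ Z^27, C_2 ≅ Z^18.

Boundary ∂_1: C_1 → C_0 maps an edge to its endpoints' difference, ∂[p,q] = q − p. For instance
  ∂[v_2,v_6] = [v_6] − [v_2].
The 9×27 boundary matrix has rank 8 and Smith normal form diag(1,1,1,1,1,1,1,1).

The boundary map ∂_2: C_2 → C_1 sends each 2-simplex [p,q,r] to [q,r] − [p,r] + [p,q]. For instance
  ∂[v_2,v_3,v_7] = [v_3,v_7] − [v_2,v_7] + [v_2,v_3],
  ∂[v_1,v_3,v_5] = [v_3,v_5] − [v_1,v_5] + [v_1,v_3].
As a 27×18 matrix over Z this has rank 18, with invariant factors (1,1,1,1,1,1,1,1,1,1,1,1,1,1,1,1,1,2).

Computing H_k = (kernel of ∂_k) / (image of ∂_{k+1}):

  H_0: rank C_0 − rank ∂_1 = 9 − 8 = 1, and the invariant factors of ∂_1 are all 1, so H_0 ≅ Z.
  H_1: rank ker ∂_1 − rank ∂_2 = (27 − 8) − 18 = 1, and ∂_2 has invariant factor 2 > 1, so H_1 ≅ Z ⊕ Z/2Z.
  H_2: rank ker ∂_2 − rank ∂_3 = (18 − 18) − 0 = 0, and there is no ∂_3, so H_2 ≅ 0.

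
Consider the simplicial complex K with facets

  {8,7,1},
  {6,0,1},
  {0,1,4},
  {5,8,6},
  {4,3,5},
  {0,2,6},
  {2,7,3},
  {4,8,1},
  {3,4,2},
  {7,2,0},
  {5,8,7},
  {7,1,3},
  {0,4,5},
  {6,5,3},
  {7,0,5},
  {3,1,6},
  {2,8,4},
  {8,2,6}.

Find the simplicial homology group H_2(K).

H_2 ≅ Z.

Fix the vertex order 0 < 1 < 2 < 3 < 4 < 5 < 6 < 7 < 8 and write every simplex with vertices in increasing order. Then dim K = 2 and the simplices of K are:

  0-simplices (9): [0], [1], [2], [3], [4], [5], [6], [7], [8]
  1-simplices (27): (27 of them)
  2-simplices (18): [0,1,4], [0,1,6], [0,2,6], [0,2,7], [0,4,5], [0,5,7], [1,3,6], [1,3,7], [1,4,8], [1,7,8], [2,3,4], [2,3,7], [2,4,8], [2,6,8], [3,4,5], [3,5,6], [5,6,8], [5,7,8]

Hence C_0 ≅ Z^9, C_1 ≅ Z^27, C_2 ≅ Z^18.

∂_1: C_1 → C_0 sends each edge [p,q] (with p < q) to q − p. For instance
  ∂[3,7] = [7] − [3].
The 9×27 boundary matrix has rank 8 and Smith normal form diag(1,1,1,1,1,1,1,1).

Boundary ∂_2: C_2 → C_1 sends each 2-simplex [p,q,r] to [q,r] − [p,r] + [p,q]. For instance
  ∂[2,3,4] = [3,4] − [2,4] + [2,3],
  ∂[5,7,8] = [7,8] − [5,8] + [5,7].
This gives a 27×18 integer matrix of rank 17; reducing to Smith normal form yields diagonal entries (1,1,1,1,1,1,1,1,1,1,1,1,1,1,1,1,1).

From H_k ≅ ker(∂_k) / im(∂_{k+1}) we obtain:

  H_2: rank ker ∂_2 − rank ∂_3 = (18 − 17) − 0 = 1, and there is no ∂_3, so H_2 ≅ Z.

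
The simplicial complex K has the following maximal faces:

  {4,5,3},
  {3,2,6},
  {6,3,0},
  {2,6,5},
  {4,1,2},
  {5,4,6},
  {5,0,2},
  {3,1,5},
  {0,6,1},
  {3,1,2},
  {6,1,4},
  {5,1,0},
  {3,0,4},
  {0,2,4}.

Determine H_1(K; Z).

Fix the vertex order 0 < 1 < 2 < 3 < 4 < 5 < 6 and write every simplex with vertices in increasing order. Then dim K = 2 and the simplices of K are:

  0-simplices (7): [0], [1], [2], [3], [4], [5], [6]
  1-simplices (21): [0,1], [0,2], [0,3], [0,4], [0,5], [0,6], [1,2], [1,3], [1,4], [1,5], [1,6], [2,3], [2,4], [2,5], [2,6], [3,4], [3,5], [3,6], [4,5], [4,6], [5,6]
  2-simplices (14): [0,1,5], [0,1,6], [0,2,4], [0,2,5], [0,3,4], [0,3,6], [1,2,3], [1,2,4], [1,3,5], [1,4,6], [2,3,6], [2,5,6], [3,4,5], [4,5,6]

giving chain groups C_0 ≅ Z^7, C_1 ≅ Z^21, C_2 ≅ Z^14.

The boundary map ∂_1: C_1 → C_0 is given by ∂[p,q] = [q] − [p]. For instance
  ∂[3,5] = [5] − [3].
This gives a 7×21 integer matrix of rank 6; reducing to Smith normal form yields diagonal entries (1,1,1,1,1,1).

The boundary map ∂_2: C_2 → C_1 maps a triangle to the signed sum of its edges. For instance
  ∂[4,5,6] = [5,6] − [4,6] + [4,5],
  ∂[0,2,4] = [2,4] − [0,4] + [0,2].
This gives a 21×14 integer matrix of rank 13; reducing to Smith normal form yields diagonal entries (1,1,1,1,1,1,1,1,1,1,1,1,1).

Computing H_k = (kernel of ∂_k) / (image of ∂_{k+1}):

  H_1: rank ker ∂_1 − rank ∂_2 = (21 − 6) − 13 = 2, and the invariant factors of ∂_2 are all 1, so H_1 = Z^2.

H_1 = Z^2.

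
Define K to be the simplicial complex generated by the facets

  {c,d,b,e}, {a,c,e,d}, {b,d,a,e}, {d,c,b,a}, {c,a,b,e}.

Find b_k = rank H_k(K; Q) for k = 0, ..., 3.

b_0 = 1, b_1 = 0, b_2 = 0, b_3 = 1.

K has 5 vertices, 10 edges, 10 triangles, 5 3-simplices.
rank ∂_0 = 0, rank ∂_1 = 4 ⇒ b_0 = 5 − 0 − 4 = 1; all invariant factors of ∂_1 are 1 so no torsion. So H_0 ≅ Z.
rank ∂_1 = 4, rank ∂_2 = 6 ⇒ b_1 = 10 − 4 − 6 = 0; all invariant factors of ∂_2 are 1 so no torsion. So H_1 ≅ 0.
rank ∂_2 = 6, rank ∂_3 = 4 ⇒ b_2 = 10 − 6 − 4 = 0; all invariant factors of ∂_3 are 1 so no torsion. So H_2 ≅ 0.
rank ∂_3 = 4, rank ∂_4 = 0 ⇒ b_3 = 5 − 4 − 0 = 1. So H_3 ≅ Z.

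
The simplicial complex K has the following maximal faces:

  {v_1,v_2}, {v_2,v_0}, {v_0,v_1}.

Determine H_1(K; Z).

K has 3 vertices, 3 edges.
rank ∂_1 = 2, rank ∂_2 = 0 ⇒ b_1 = 3 − 2 − 0 = 1. So H_1 ≅ Z.

H_1 = Z.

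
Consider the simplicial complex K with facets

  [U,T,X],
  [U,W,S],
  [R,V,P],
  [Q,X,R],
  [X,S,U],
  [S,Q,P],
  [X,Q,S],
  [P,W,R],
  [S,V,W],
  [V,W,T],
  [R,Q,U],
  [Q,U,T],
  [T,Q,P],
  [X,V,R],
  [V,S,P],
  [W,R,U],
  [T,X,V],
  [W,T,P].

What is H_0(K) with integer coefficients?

Order the vertices as P < Q < R < S < T < U < V < W < X. Listing each simplex with vertices in this order, K has dimension 2 with simplices:

  0-simplices (9): P, Q, R, S, T, U, V, W, X
  1-simplices (27): PQ, PR, PS, PT, PV, PW, QR, QS, QT, QU, QX, RU, RV, RW, RX, SU, SV, SW, SX, TU, TV, TW, TX, UW, UX, VW, VX
  2-simplices (18): PQS, PQT, PRV, PRW, PSV, PTW, QRU, QRX, QSX, QTU, RUW, RVX, SUW, SUX, SVW, TUX, TVW, TVX

so the chain groups are C_0 ≅ Z^9, C_1 ≅ Z^27, C_2 ≅ Z^18.

Boundary ∂_1: C_1 → C_0 sends each edge [p,q] (with p < q) to q − p. For instance
  ∂PQ = Q − P.
The 9×27 boundary matrix has rank 8 and Smith normal form diag(1,1,1,1,1,1,1,1).

∂_2: C_2 → C_1 sends each 2-simplex [p,q,r] to [q,r] − [p,r] + [p,q]. For instance
  ∂TVW = VW − TW + TV,
  ∂QRU = RU − QU + QR.
As a 27×18 matrix over Z this has rank 18, with invariant factors (1,1,1,1,1,1,1,1,1,1,1,1,1,1,1,1,1,2).

Now H_k = ker ∂_k / im ∂_{k+1}, so:

  H_0: rank C_0 − rank ∂_1 = 9 − 8 = 1, and the invariant factors of ∂_1 are all 1, so H_0 = Z.

H_0 ≅ Z.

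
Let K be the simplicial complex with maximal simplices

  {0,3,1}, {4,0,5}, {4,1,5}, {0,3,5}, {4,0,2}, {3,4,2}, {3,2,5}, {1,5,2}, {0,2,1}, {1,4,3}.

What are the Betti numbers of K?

Take the total order 0 < 1 < 2 < 3 < 4 < 5 on the vertex set. Then K (dimension 2) consists of the simplices:

  0-simplices (6): [0], [1], [2], [3], [4], [5]
  1-simplices (15): [0,1], [0,2], [0,3], [0,4], [0,5], [1,2], [1,3], [1,4], [1,5], [2,3], [2,4], [2,5], [3,4], [3,5], [4,5]
  2-simplices (10): [0,1,2], [0,1,3], [0,2,4], [0,3,5], [0,4,5], [1,2,5], [1,3,4], [1,4,5], [2,3,4], [2,3,5]

so the chain groups are C_0 ≅ Z^6, C_1 ≅ Z^15, C_2 ≅ Z^10.

∂_1: C_1 → C_0 sends each edge [p,q] (with p < q) to q − p. For instance
  ∂[0,3] = [3] − [0].
The 6×15 boundary matrix has rank 5 and Smith normal form diag(1,1,1,1,1).

The boundary map ∂_2: C_2 → C_1 sends each 2-simplex [p,q,r] to [q,r] − [p,r] + [p,q]. For instance
  ∂[0,1,2] = [1,2] − [0,2] + [0,1],
  ∂[0,3,5] = [3,5] − [0,5] + [0,3].
This gives a 15×10 integer matrix of rank 10; reducing to Smith normal form yields diagonal entries (1,1,1,1,1,1,1,1,1,2).

From H_k ≅ ker(∂_k) / im(∂_{k+1}) we obtain:

  H_0: rank C_0 − rank ∂_1 = 6 − 5 = 1, and the invariant factors of ∂_1 are all 1, so H_0 = Z.
  H_1: rank ker ∂_1 − rank ∂_2 = (15 − 5) − 10 = 0, and ∂_2 has invariant factor 2 > 1, so H_1 = Z_2.
  H_2: rank ker ∂_2 − rank ∂_3 = (10 − 10) − 0 = 0, and there is no ∂_3, so H_2 = 0.

As a check, the Euler characteristic is 6 − 15 + 10 = 1, which agrees with 1 − 0 + 0 = 1.

Hence the Betti numbers are b_0 = 1, b_1 = 0, b_2 = 0.

b_0 = 1, b_1 = 0, b_2 = 0.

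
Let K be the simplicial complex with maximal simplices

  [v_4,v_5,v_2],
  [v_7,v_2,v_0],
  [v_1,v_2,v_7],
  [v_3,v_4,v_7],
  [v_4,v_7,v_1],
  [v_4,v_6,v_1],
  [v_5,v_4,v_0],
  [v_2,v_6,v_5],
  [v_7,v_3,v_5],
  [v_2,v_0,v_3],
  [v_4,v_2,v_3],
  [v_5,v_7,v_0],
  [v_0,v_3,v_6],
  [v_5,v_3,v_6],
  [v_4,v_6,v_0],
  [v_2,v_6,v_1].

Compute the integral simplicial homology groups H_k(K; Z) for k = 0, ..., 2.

H_0 ≅ Z,  H_1 ≅ Z^2,  H_2 ≅ Z.

K has 8 vertices, 24 edges, 16 triangles.
rank ∂_0 = 0, rank ∂_1 = 7 ⇒ b_0 = 8 − 0 − 7 = 1; all invariant factors of ∂_1 are 1 so no torsion. So H_0 = Z.
rank ∂_1 = 7, rank ∂_2 = 15 ⇒ b_1 = 24 − 7 − 15 = 2; all invariant factors of ∂_2 are 1 so no torsion. So H_1 = Z^2.
rank ∂_2 = 15, rank ∂_3 = 0 ⇒ b_2 = 16 − 15 − 0 = 1. So H_2 = Z.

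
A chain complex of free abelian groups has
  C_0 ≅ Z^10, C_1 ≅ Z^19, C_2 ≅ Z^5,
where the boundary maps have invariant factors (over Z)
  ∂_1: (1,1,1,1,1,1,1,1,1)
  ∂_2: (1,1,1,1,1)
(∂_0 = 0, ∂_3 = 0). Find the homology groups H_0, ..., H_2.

H_0: b_0 = 10 − 0 − 9 = 1; torsion from ∂_1 factors > 1: none. So H_0 ≅ Z.
H_1: b_1 = 19 − 9 − 5 = 5; torsion from ∂_2 factors > 1: none. So H_1 ≅ Z^5.
H_2: b_2 = 5 − 5 − 0 = 0; torsion from ∂_3 factors > 1: none. So H_2 ≅ 0.

H_0 ≅ Z,  H_1 ≅ Z^5,  H_2 = 0.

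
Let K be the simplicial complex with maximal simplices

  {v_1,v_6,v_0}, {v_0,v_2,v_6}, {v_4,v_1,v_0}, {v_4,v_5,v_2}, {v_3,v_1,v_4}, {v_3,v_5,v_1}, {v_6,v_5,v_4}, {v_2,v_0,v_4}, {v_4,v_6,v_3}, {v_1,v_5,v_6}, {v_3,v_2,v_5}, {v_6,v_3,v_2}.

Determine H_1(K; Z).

H_1 = Z/2Z.

K has 7 vertices, 18 edges, 12 triangles.
rank ∂_1 = 6, rank ∂_2 = 12 ⇒ b_1 = 18 − 6 − 12 = 0; ∂_2 has invariant factor(s) [2] giving torsion. So H_1 = Z/2Z.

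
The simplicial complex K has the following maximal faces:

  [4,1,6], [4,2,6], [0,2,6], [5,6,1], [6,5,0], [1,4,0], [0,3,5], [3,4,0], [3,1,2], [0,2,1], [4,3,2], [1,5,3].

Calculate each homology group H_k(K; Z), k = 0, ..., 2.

Take the total order 0 < 1 < 2 < 3 < 4 < 5 < 6 on the vertex set. Then K (dimension 2) consists of the simplices:

  0-simplices (7): [0], [1], [2], [3], [4], [5], [6]
  1-simplices (18): [0,1], [0,2], [0,3], [0,4], [0,5], [0,6], [1,2], [1,3], [1,4], [1,5], [1,6], [2,3], [2,4], [2,6], [3,4], [3,5], [4,6], [5,6]
  2-simplices (12): [0,1,2], [0,1,4], [0,2,6], [0,3,4], [0,3,5], [0,5,6], [1,2,3], [1,3,5], [1,4,6], [1,5,6], [2,3,4], [2,4,6]

giving chain groups C_0 ≅ Z^7, C_1 ≅ Z^18, C_2 ≅ Z^12.

Boundary ∂_1: C_1 → C_0 sends each edge [p,q] (with p < q) to q − p. For instance
  ∂[3,4] = [4] − [3].
The resulting 7×18 matrix has rank 6, and its Smith normal form has invariant factors (1,1,1,1,1,1).

∂_2: C_2 → C_1 sends each 2-simplex [p,q,r] to [q,r] − [p,r] + [p,q]. For instance
  ∂[0,3,4] = [3,4] − [0,4] + [0,3],
  ∂[2,3,4] = [3,4] − [2,4] + [2,3].
The resulting 18×12 matrix has rank 12, and its Smith normal form has invariant factors (1,1,1,1,1,1,1,1,1,1,1,2).

From H_k ≅ ker(∂_k) / im(∂_{k+1}) we obtain:

  H_0: rank C_0 − rank ∂_1 = 7 − 6 = 1, and the invariant factors of ∂_1 are all 1, so H_0 ≅ Z.
  H_1: rank ker ∂_1 − rank ∂_2 = (18 − 6) − 12 = 0, and ∂_2 has invariant factor 2 > 1, so H_1 ≅ Z/2.
  H_2: rank ker ∂_2 − rank ∂_3 = (12 − 12) − 0 = 0, and there is no ∂_3, so H_2 ≅ 0.

H_0 = Z,  H_1 = Z/2,  H_2 = 0.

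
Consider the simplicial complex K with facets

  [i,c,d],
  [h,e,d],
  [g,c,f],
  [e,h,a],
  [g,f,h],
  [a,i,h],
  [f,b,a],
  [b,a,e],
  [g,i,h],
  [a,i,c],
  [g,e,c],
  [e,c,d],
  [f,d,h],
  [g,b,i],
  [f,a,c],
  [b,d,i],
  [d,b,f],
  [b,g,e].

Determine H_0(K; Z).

H_0 ≅ Z.

We work with the vertex ordering a < b < c < d < e < f < g < h < i. The simplices of K, each written with vertices in increasing order, are:

  0-simplices (9): a, b, c, d, e, f, g, h, i
  1-simplices (27): ab, ac, ae, af, ah, ai, bd, be, bf, bg, bi, cd, ce, cf, cg, ci, de, df, dh, di, eg, eh, fg, fh, gh, gi, hi
  2-simplices (18): abe, abf, acf, aci, aeh, ahi, bdf, bdi, beg, bgi, cde, cdi, ceg, cfg, deh, dfh, fgh, ghi

Hence C_0 ≅ Z^9, C_1 ≅ Z^27, C_2 ≅ Z^18.

∂_1: C_1 → C_0 maps an edge to its endpoints' difference, ∂[p,q] = q − p.
The resulting 9×27 matrix has rank 8, and its Smith normal form has invariant factors (1,1,1,1,1,1,1,1).

∂_2: C_2 → C_1 acts by ∂[p,q,r] = [q,r] − [p,r] + [p,q]. For instance
  ∂dfh = fh − dh + df,
  ∂aeh = eh − ah + ae.
This gives a 27×18 integer matrix of rank 17; reducing to Smith normal form yields diagonal entries (1,1,1,1,1,1,1,1,1,1,1,1,1,1,1,1,1).

From H_k ≅ ker(∂_k) / im(∂_{k+1}) we obtain:

  H_0: rank C_0 − rank ∂_1 = 9 − 8 = 1, and the invariant factors of ∂_1 are all 1, so H_0 = Z.

(K is a triangulation of the torus T^2.)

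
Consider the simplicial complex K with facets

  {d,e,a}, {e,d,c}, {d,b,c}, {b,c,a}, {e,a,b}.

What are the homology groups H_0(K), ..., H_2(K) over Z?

K has 5 vertices, 10 edges, 5 triangles.
rank ∂_0 = 0, rank ∂_1 = 4 ⇒ b_0 = 5 − 0 − 4 = 1; all invariant factors of ∂_1 are 1 so no torsion. So H_0 ≅ Z.
rank ∂_1 = 4, rank ∂_2 = 5 ⇒ b_1 = 10 − 4 − 5 = 1; all invariant factors of ∂_2 are 1 so no torsion. So H_1 ≅ Z.
rank ∂_2 = 5, rank ∂_3 = 0 ⇒ b_2 = 5 − 5 − 0 = 0. So H_2 ≅ 0.

H_0 = Z,  H_1 = Z,  H_2 = 0.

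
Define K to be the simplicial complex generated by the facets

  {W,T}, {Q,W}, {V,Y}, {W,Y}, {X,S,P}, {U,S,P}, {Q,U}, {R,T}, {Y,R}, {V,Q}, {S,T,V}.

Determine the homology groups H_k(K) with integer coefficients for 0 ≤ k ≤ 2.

Fix the vertex order P < Q < R < S < T < U < V < W < X < Y and write every simplex with vertices in increasing order. Then dim K = 2 and the simplices of K are:

  0-simplices (10): P, Q, R, S, T, U, V, W, X, Y
  1-simplices (16): PS, PU, PX, QU, QV, QW, RT, RY, ST, SU, SV, SX, TV, TW, VY, WY
  2-simplices (3): PSU, PSX, STV

giving chain groups C_0 ≅ Z^10, C_1 ≅ Z^16, C_2 ≅ Z^3.

∂_1: C_1 → C_0 maps an edge to its endpoints' difference, ∂[p,q] = q − p. For instance
  ∂ST = T − S.
The 10×16 boundary matrix has rank 9 and Smith normal form diag(1,1,1,1,1,1,1,1,1).

∂_2: C_2 → C_1 acts by ∂[p,q,r] = [q,r] − [p,r] + [p,q]. For instance
  ∂PSU = SU − PU + PS,
  ∂PSX = SX − PX + PS.
This gives a 16×3 integer matrix of rank 3; reducing to Smith normal form yields diagonal entries (1,1,1).

From H_k ≅ ker(∂_k) / im(∂_{k+1}) we obtain:

  H_0: rank C_0 − rank ∂_1 = 10 − 9 = 1, and the invariant factors of ∂_1 are all 1, so H_0 = Z.
  H_1: rank ker ∂_1 − rank ∂_2 = (16 − 9) − 3 = 4, and the invariant factors of ∂_2 are all 1, so H_1 = Z^4.
  H_2: rank ker ∂_2 − rank ∂_3 = (3 − 3) − 0 = 0, and there is no ∂_3, so H_2 = 0.

As a check, the Euler characteristic is 10 − 16 + 3 = -3, which agrees with 1 − 4 + 0 = -3.

H_0 = Z,  H_1 = Z^4,  H_2 = 0.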